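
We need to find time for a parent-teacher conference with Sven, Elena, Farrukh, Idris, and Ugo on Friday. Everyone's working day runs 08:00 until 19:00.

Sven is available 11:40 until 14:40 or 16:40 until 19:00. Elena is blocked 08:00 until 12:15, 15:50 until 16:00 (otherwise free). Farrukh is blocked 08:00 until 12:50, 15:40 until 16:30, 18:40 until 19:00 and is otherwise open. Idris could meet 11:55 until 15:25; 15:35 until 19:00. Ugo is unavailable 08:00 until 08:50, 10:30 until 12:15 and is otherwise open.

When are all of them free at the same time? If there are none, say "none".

Sven free: 11:40-14:40, 16:40-19:00.
Elena free: 12:15-15:50, 16:00-19:00 (invert busy blocks within the working day).
Farrukh free: 12:50-15:40, 16:30-18:40 (invert busy blocks within the working day).
Idris free: 11:55-15:25, 15:35-19:00.
Ugo free: 08:50-10:30, 12:15-19:00 (invert busy blocks within the working day).
Sven ∩ Elena: 12:15-14:40, 16:40-19:00.
Sven ∩ Elena ∩ Farrukh: 12:50-14:40, 16:40-18:40.
Sven ∩ Elena ∩ Farrukh ∩ Idris: 12:50-14:40, 16:40-18:40.
Sven ∩ Elena ∩ Farrukh ∩ Idris ∩ Ugo: 12:50-14:40, 16:40-18:40.

12:50-14:40, 16:40-18:40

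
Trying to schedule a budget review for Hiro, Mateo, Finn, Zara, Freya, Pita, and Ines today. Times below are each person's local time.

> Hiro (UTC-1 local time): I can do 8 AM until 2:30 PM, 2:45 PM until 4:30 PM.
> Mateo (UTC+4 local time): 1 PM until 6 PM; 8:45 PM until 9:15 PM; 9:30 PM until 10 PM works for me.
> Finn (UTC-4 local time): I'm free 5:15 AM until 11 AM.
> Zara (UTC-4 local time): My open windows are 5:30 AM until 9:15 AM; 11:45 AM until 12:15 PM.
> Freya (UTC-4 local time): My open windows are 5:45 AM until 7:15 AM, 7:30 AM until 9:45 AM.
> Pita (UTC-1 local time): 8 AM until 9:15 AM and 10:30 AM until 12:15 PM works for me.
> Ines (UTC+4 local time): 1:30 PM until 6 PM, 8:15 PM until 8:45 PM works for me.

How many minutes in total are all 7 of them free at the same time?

135

Hiro in UTC: 09:00-15:30, 15:45-17:30 (add 1h to convert from UTC-1).
Mateo in UTC: 09:00-14:00, 16:45-17:15, 17:30-18:00 (subtract 4h to convert from UTC+4).
Finn in UTC: 09:15-15:00 (add 4h to convert from UTC-4).
Zara in UTC: 09:30-13:15, 15:45-16:15 (add 4h to convert from UTC-4).
Freya in UTC: 09:45-11:15, 11:30-13:45 (add 4h to convert from UTC-4).
Pita in UTC: 09:00-10:15, 11:30-13:15 (add 1h to convert from UTC-1).
Ines in UTC: 09:30-14:00, 16:15-16:45 (subtract 4h to convert from UTC+4).
Hiro ∩ Mateo: 09:00-14:00, 16:45-17:15.
Hiro ∩ Mateo ∩ Finn: 09:15-14:00.
Hiro ∩ Mateo ∩ Finn ∩ Zara: 09:30-13:15.
Hiro ∩ Mateo ∩ Finn ∩ Zara ∩ Freya: 09:45-11:15, 11:30-13:15.
Hiro ∩ Mateo ∩ Finn ∩ Zara ∩ Freya ∩ Pita: 09:45-10:15, 11:30-13:15.
Hiro ∩ Mateo ∩ Finn ∩ Zara ∩ Freya ∩ Pita ∩ Ines: 09:45-10:15, 11:30-13:15.
Summing the common windows: 30 + 105 = 135 minutes.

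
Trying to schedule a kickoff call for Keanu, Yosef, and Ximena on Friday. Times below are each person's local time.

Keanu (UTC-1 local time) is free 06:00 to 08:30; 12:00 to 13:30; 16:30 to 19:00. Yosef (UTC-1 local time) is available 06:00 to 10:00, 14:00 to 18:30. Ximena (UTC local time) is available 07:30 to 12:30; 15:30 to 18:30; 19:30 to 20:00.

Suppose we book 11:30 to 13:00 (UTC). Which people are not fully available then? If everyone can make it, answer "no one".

Keanu, Ximena, Yosef

Keanu in UTC: 07:00-09:30, 13:00-14:30, 17:30-20:00 (add 1h to convert from UTC-1).
Yosef in UTC: 07:00-11:00, 15:00-19:30 (add 1h to convert from UTC-1).
Ximena in UTC: 07:30-12:30, 15:30-18:30, 19:30-20:00.
Keanu: not fully free for 11:30-13:00. Yosef: not fully free for 11:30-13:00. Ximena: not fully free for 11:30-13:00.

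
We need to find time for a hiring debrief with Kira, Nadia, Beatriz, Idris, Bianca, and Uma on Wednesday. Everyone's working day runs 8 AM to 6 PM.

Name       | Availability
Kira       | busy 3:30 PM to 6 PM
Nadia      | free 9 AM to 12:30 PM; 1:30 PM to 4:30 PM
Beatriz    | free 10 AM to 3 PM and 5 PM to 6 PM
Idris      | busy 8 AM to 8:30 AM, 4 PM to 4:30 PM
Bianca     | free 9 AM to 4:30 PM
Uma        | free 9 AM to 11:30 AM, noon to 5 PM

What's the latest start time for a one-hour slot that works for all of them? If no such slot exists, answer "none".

Kira free: 08:00-15:30 (invert busy blocks within the working day).
Nadia free: 09:00-12:30, 13:30-16:30.
Beatriz free: 10:00-15:00, 17:00-18:00.
Idris free: 08:30-16:00, 16:30-18:00 (invert busy blocks within the working day).
Bianca free: 09:00-16:30.
Uma free: 09:00-11:30, 12:00-17:00.
Kira ∩ Nadia: 09:00-12:30, 13:30-15:30.
Kira ∩ Nadia ∩ Beatriz: 10:00-12:30, 13:30-15:00.
Kira ∩ Nadia ∩ Beatriz ∩ Idris: 10:00-12:30, 13:30-15:00.
Kira ∩ Nadia ∩ Beatriz ∩ Idris ∩ Bianca: 10:00-12:30, 13:30-15:00.
Kira ∩ Nadia ∩ Beatriz ∩ Idris ∩ Bianca ∩ Uma: 10:00-11:30, 12:00-12:30, 13:30-15:00.
So the common availability across everyone is 10:00-11:30, 12:00-12:30, 13:30-15:00.
The last common window of at least 60 minutes is 13:30-15:00; a 60-minute meeting can start as late as 14:00 and still end by 15:00.

14:00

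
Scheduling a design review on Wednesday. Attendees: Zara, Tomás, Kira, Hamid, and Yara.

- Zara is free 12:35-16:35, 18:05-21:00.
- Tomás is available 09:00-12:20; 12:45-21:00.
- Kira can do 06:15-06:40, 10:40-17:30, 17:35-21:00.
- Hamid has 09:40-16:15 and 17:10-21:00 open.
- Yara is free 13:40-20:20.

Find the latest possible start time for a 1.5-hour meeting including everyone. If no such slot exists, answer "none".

Zara ∩ Tomás: 12:45-16:35, 18:05-21:00.
Zara ∩ Tomás ∩ Kira: 12:45-16:35, 18:05-21:00.
Zara ∩ Tomás ∩ Kira ∩ Hamid: 12:45-16:15, 18:05-21:00.
Zara ∩ Tomás ∩ Kira ∩ Hamid ∩ Yara: 13:40-16:15, 18:05-20:20.
The last common window of at least 90 minutes is 18:05-20:20; a 90-minute meeting can start as late as 18:50 and still end by 20:20.

18:50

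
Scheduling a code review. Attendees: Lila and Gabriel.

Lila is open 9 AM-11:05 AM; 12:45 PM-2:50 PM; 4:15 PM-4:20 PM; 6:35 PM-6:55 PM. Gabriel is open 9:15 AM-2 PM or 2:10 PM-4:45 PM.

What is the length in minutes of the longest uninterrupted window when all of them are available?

110

Lila ∩ Gabriel: 09:15-11:05, 12:45-14:00, 14:10-14:50, 16:15-16:20.
So the common availability across everyone is 09:15-11:05, 12:45-14:00, 14:10-14:50, 16:15-16:20.
The longest is 09:15-11:05 at 110 minutes.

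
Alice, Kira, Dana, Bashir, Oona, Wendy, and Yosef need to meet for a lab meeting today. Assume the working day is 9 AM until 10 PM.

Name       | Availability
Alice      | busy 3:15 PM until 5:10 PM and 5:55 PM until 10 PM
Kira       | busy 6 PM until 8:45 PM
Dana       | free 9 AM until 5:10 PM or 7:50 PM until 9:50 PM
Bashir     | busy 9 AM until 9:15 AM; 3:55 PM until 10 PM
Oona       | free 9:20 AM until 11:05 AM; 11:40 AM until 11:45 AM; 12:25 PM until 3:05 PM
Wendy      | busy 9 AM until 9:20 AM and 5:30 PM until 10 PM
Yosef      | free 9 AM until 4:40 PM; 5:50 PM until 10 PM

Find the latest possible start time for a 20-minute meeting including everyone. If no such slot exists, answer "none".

14:45

Alice free: 09:00-15:15, 17:10-17:55 (invert busy blocks within the working day).
Kira free: 09:00-18:00, 20:45-22:00 (invert busy blocks within the working day).
Dana free: 09:00-17:10, 19:50-21:50.
Bashir free: 09:15-15:55 (invert busy blocks within the working day).
Oona free: 09:20-11:05, 11:40-11:45, 12:25-15:05.
Wendy free: 09:20-17:30 (invert busy blocks within the working day).
Yosef free: 09:00-16:40, 17:50-22:00.
Alice ∩ Kira: 09:00-15:15, 17:10-17:55.
Alice ∩ Kira ∩ Dana: 09:00-15:15.
Alice ∩ Kira ∩ Dana ∩ Bashir: 09:15-15:15.
Alice ∩ Kira ∩ Dana ∩ Bashir ∩ Oona: 09:20-11:05, 11:40-11:45, 12:25-15:05.
Alice ∩ Kira ∩ Dana ∩ Bashir ∩ Oona ∩ Wendy: 09:20-11:05, 11:40-11:45, 12:25-15:05.
Alice ∩ Kira ∩ Dana ∩ Bashir ∩ Oona ∩ Wendy ∩ Yosef: 09:20-11:05, 11:40-11:45, 12:25-15:05.
The last common window of at least 20 minutes is 12:25-15:05; a 20-minute meeting can start as late as 14:45 and still end by 15:05.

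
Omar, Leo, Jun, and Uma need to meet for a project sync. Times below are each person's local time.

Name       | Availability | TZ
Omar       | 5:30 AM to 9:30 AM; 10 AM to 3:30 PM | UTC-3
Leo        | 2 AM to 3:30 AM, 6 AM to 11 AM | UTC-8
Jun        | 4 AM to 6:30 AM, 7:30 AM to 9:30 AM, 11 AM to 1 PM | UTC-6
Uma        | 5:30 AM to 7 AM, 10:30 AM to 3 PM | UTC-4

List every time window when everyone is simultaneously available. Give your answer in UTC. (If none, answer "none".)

Omar in UTC: 08:30-12:30, 13:00-18:30 (add 3h to convert from UTC-3).
Leo in UTC: 10:00-11:30, 14:00-19:00 (add 8h to convert from UTC-8).
Jun in UTC: 10:00-12:30, 13:30-15:30, 17:00-19:00 (add 6h to convert from UTC-6).
Uma in UTC: 09:30-11:00, 14:30-19:00 (add 4h to convert from UTC-4).
Omar ∩ Leo: 10:00-11:30, 14:00-18:30.
Omar ∩ Leo ∩ Jun: 10:00-11:30, 14:00-15:30, 17:00-18:30.
Omar ∩ Leo ∩ Jun ∩ Uma: 10:00-11:00, 14:30-15:30, 17:00-18:30.
So the common availability across everyone is 10:00-11:00, 14:30-15:30, 17:00-18:30.

10:00-11:00, 14:30-15:30, 17:00-18:30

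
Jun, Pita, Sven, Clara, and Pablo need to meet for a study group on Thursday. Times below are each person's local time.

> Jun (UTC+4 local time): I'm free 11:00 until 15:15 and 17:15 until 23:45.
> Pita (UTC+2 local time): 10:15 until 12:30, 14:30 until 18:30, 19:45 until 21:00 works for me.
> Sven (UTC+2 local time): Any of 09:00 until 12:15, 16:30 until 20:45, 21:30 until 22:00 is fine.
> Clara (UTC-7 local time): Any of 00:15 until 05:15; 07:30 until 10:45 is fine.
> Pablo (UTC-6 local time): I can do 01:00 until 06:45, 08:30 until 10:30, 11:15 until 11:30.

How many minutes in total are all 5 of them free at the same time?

240

Jun in UTC: 07:00-11:15, 13:15-19:45 (subtract 4h to convert from UTC+4).
Pita in UTC: 08:15-10:30, 12:30-16:30, 17:45-19:00 (subtract 2h to convert from UTC+2).
Sven in UTC: 07:00-10:15, 14:30-18:45, 19:30-20:00 (subtract 2h to convert from UTC+2).
Clara in UTC: 07:15-12:15, 14:30-17:45 (add 7h to convert from UTC-7).
Pablo in UTC: 07:00-12:45, 14:30-16:30, 17:15-17:30 (add 6h to convert from UTC-6).
Jun ∩ Pita: 08:15-10:30, 13:15-16:30, 17:45-19:00.
Jun ∩ Pita ∩ Sven: 08:15-10:15, 14:30-16:30, 17:45-18:45.
Jun ∩ Pita ∩ Sven ∩ Clara: 08:15-10:15, 14:30-16:30.
Jun ∩ Pita ∩ Sven ∩ Clara ∩ Pablo: 08:15-10:15, 14:30-16:30.
Summing the common windows: 120 + 120 = 240 minutes.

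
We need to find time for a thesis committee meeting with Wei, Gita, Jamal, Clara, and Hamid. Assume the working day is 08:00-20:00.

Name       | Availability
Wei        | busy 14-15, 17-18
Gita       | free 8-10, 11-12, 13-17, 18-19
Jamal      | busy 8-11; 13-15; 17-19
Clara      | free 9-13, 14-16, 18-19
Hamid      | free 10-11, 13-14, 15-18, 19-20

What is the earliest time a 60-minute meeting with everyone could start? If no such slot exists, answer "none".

15:00

Wei free: 08:00-14:00, 15:00-17:00, 18:00-20:00 (invert busy blocks within the working day).
Gita free: 08:00-10:00, 11:00-12:00, 13:00-17:00, 18:00-19:00.
Jamal free: 11:00-13:00, 15:00-17:00, 19:00-20:00 (invert busy blocks within the working day).
Clara free: 09:00-13:00, 14:00-16:00, 18:00-19:00.
Hamid free: 10:00-11:00, 13:00-14:00, 15:00-18:00, 19:00-20:00.
Wei ∩ Gita: 08:00-10:00, 11:00-12:00, 13:00-14:00, 15:00-17:00, 18:00-19:00.
Wei ∩ Gita ∩ Jamal: 11:00-12:00, 15:00-17:00.
Wei ∩ Gita ∩ Jamal ∩ Clara: 11:00-12:00, 15:00-16:00.
Wei ∩ Gita ∩ Jamal ∩ Clara ∩ Hamid: 15:00-16:00.
The first common window of at least 60 minutes is 15:00-16:00, so the earliest start is 15:00.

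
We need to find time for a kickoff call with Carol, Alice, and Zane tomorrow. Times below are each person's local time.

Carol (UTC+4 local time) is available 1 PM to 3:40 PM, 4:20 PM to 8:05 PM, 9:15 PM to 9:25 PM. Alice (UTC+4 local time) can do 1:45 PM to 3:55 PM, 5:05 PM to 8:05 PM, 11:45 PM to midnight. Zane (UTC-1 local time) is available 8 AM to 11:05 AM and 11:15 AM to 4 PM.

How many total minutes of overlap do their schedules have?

295

Carol in UTC: 09:00-11:40, 12:20-16:05, 17:15-17:25 (subtract 4h to convert from UTC+4).
Alice in UTC: 09:45-11:55, 13:05-16:05, 19:45-20:00 (subtract 4h to convert from UTC+4).
Zane in UTC: 09:00-12:05, 12:15-17:00 (add 1h to convert from UTC-1).
Carol ∩ Alice: 09:45-11:40, 13:05-16:05.
Carol ∩ Alice ∩ Zane: 09:45-11:40, 13:05-16:05.
Summing the common windows: 115 + 180 = 295 minutes.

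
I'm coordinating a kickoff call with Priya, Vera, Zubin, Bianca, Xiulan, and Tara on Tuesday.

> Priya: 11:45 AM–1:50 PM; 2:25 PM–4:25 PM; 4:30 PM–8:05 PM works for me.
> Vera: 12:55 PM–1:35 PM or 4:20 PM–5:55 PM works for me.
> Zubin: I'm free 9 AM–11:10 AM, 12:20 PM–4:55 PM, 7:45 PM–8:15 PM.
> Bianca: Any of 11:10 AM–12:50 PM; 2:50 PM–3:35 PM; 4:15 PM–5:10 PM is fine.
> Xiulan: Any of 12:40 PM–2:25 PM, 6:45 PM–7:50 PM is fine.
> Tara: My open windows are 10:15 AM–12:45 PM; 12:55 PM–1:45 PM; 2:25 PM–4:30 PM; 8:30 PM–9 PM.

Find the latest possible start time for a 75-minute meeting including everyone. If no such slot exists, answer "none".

Priya ∩ Vera: 12:55-13:35, 16:20-16:25, 16:30-17:55.
Priya ∩ Vera ∩ Zubin: 12:55-13:35, 16:20-16:25, 16:30-16:55.
Priya ∩ Vera ∩ Zubin ∩ Bianca: 16:20-16:25, 16:30-16:55.
Priya ∩ Vera ∩ Zubin ∩ Bianca ∩ Xiulan: ∅.
Priya ∩ Vera ∩ Zubin ∩ Bianca ∩ Xiulan ∩ Tara: ∅.
There is no time when everyone is free.
No common window is at least 75 minutes long.

none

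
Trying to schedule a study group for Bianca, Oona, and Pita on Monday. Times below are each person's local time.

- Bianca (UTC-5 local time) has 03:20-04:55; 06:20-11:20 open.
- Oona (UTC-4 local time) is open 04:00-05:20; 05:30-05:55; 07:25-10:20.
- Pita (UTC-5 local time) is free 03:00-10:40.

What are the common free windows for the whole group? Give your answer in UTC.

Bianca in UTC: 08:20-09:55, 11:20-16:20 (add 5h to convert from UTC-5).
Oona in UTC: 08:00-09:20, 09:30-09:55, 11:25-14:20 (add 4h to convert from UTC-4).
Pita in UTC: 08:00-15:40 (add 5h to convert from UTC-5).
Bianca ∩ Oona: 08:20-09:20, 09:30-09:55, 11:25-14:20.
Bianca ∩ Oona ∩ Pita: 08:20-09:20, 09:30-09:55, 11:25-14:20.
Those are the intersection windows.

08:20-09:20, 09:30-09:55, 11:25-14:20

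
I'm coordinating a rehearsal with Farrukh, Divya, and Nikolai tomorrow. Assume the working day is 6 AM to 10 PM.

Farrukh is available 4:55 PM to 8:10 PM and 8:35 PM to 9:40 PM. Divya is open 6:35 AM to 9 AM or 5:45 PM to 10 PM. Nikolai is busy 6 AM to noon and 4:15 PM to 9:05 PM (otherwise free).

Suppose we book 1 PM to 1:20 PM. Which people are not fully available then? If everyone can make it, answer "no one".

Divya, Farrukh

Farrukh free: 16:55-20:10, 20:35-21:40.
Divya free: 06:35-09:00, 17:45-22:00.
Nikolai free: 12:00-16:15, 21:05-22:00 (invert busy blocks within the working day).
Farrukh: not fully free for 13:00-13:20. Divya: not fully free for 13:00-13:20. Nikolai: free for 13:00-13:20.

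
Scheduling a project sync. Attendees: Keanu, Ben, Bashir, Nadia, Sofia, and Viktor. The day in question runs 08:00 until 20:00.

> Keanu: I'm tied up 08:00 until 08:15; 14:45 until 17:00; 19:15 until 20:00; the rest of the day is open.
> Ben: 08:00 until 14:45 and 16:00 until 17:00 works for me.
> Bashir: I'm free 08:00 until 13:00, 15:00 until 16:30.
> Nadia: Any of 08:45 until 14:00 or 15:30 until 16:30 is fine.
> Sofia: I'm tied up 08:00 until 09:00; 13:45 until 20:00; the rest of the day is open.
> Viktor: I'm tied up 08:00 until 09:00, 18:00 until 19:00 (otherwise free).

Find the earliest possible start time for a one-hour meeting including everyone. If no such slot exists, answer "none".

Keanu free: 08:15-14:45, 17:00-19:15 (invert busy blocks within the working day).
Ben free: 08:00-14:45, 16:00-17:00.
Bashir free: 08:00-13:00, 15:00-16:30.
Nadia free: 08:45-14:00, 15:30-16:30.
Sofia free: 09:00-13:45 (invert busy blocks within the working day).
Viktor free: 09:00-18:00, 19:00-20:00 (invert busy blocks within the working day).
Keanu ∩ Ben: 08:15-14:45.
Keanu ∩ Ben ∩ Bashir: 08:15-13:00.
Keanu ∩ Ben ∩ Bashir ∩ Nadia: 08:45-13:00.
Keanu ∩ Ben ∩ Bashir ∩ Nadia ∩ Sofia: 09:00-13:00.
Keanu ∩ Ben ∩ Bashir ∩ Nadia ∩ Sofia ∩ Viktor: 09:00-13:00.
The first common window of at least 60 minutes is 09:00-13:00, so the earliest start is 09:00.

09:00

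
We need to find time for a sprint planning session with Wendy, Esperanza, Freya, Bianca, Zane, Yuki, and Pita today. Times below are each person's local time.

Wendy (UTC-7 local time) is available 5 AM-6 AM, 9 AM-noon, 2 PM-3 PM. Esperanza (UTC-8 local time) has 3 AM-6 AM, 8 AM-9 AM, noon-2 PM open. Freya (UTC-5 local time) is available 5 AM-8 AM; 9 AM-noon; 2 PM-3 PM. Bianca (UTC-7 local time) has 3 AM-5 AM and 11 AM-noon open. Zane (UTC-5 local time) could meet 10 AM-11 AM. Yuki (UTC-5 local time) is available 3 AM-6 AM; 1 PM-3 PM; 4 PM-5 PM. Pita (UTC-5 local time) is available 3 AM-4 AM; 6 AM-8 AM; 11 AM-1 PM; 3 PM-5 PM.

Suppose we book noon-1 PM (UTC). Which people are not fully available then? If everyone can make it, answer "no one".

Wendy in UTC: 12:00-13:00, 16:00-19:00, 21:00-22:00 (add 7h to convert from UTC-7).
Esperanza in UTC: 11:00-14:00, 16:00-17:00, 20:00-22:00 (add 8h to convert from UTC-8).
Freya in UTC: 10:00-13:00, 14:00-17:00, 19:00-20:00 (add 5h to convert from UTC-5).
Bianca in UTC: 10:00-12:00, 18:00-19:00 (add 7h to convert from UTC-7).
Zane in UTC: 15:00-16:00 (add 5h to convert from UTC-5).
Yuki in UTC: 08:00-11:00, 18:00-20:00, 21:00-22:00 (add 5h to convert from UTC-5).
Pita in UTC: 08:00-09:00, 11:00-13:00, 16:00-18:00, 20:00-22:00 (add 5h to convert from UTC-5).
Wendy: free for 12:00-13:00. Esperanza: free for 12:00-13:00. Freya: free for 12:00-13:00. Bianca: not fully free for 12:00-13:00. Zane: not fully free for 12:00-13:00. Yuki: not fully free for 12:00-13:00. Pita: free for 12:00-13:00.

Bianca, Yuki, Zane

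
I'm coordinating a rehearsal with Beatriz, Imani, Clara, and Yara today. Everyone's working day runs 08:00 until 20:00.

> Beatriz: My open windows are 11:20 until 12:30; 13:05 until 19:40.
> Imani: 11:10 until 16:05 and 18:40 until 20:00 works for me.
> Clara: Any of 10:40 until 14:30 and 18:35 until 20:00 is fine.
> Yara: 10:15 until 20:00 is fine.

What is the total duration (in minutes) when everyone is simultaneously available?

215

Beatriz ∩ Imani: 11:20-12:30, 13:05-16:05, 18:40-19:40.
Beatriz ∩ Imani ∩ Clara: 11:20-12:30, 13:05-14:30, 18:40-19:40.
Beatriz ∩ Imani ∩ Clara ∩ Yara: 11:20-12:30, 13:05-14:30, 18:40-19:40.
So the common availability across everyone is 11:20-12:30, 13:05-14:30, 18:40-19:40.
Summing the common windows: 70 + 85 + 60 = 215 minutes.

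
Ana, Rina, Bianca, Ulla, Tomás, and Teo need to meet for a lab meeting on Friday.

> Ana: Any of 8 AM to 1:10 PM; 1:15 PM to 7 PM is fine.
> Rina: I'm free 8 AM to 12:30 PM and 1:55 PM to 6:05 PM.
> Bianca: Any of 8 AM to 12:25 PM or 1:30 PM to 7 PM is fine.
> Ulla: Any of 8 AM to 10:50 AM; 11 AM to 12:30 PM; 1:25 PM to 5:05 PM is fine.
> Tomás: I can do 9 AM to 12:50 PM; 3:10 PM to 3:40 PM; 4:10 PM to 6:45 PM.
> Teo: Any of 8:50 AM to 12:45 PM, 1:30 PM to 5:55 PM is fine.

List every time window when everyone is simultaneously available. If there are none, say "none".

Ana ∩ Rina: 08:00-12:30, 13:55-18:05.
Ana ∩ Rina ∩ Bianca: 08:00-12:25, 13:55-18:05.
Ana ∩ Rina ∩ Bianca ∩ Ulla: 08:00-10:50, 11:00-12:25, 13:55-17:05.
Ana ∩ Rina ∩ Bianca ∩ Ulla ∩ Tomás: 09:00-10:50, 11:00-12:25, 15:10-15:40, 16:10-17:05.
Ana ∩ Rina ∩ Bianca ∩ Ulla ∩ Tomás ∩ Teo: 09:00-10:50, 11:00-12:25, 15:10-15:40, 16:10-17:05.

09:00-10:50, 11:00-12:25, 15:10-15:40, 16:10-17:05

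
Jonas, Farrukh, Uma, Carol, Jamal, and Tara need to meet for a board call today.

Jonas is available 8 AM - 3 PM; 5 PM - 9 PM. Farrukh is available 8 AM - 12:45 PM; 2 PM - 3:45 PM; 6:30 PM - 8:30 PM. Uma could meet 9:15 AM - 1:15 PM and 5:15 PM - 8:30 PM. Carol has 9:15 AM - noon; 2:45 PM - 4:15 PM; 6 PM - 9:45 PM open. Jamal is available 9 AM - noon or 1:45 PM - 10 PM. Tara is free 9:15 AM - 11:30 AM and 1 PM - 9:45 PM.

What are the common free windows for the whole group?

Jonas ∩ Farrukh: 08:00-12:45, 14:00-15:00, 18:30-20:30.
Jonas ∩ Farrukh ∩ Uma: 09:15-12:45, 18:30-20:30.
Jonas ∩ Farrukh ∩ Uma ∩ Carol: 09:15-12:00, 18:30-20:30.
Jonas ∩ Farrukh ∩ Uma ∩ Carol ∩ Jamal: 09:15-12:00, 18:30-20:30.
Jonas ∩ Farrukh ∩ Uma ∩ Carol ∩ Jamal ∩ Tara: 09:15-11:30, 18:30-20:30.
So the common availability across everyone is 09:15-11:30, 18:30-20:30.

09:15-11:30, 18:30-20:30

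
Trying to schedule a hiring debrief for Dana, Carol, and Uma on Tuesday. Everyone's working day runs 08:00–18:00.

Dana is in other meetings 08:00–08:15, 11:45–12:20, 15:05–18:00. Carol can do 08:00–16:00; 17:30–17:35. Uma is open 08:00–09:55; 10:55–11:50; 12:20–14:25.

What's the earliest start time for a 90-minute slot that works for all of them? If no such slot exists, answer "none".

Dana free: 08:15-11:45, 12:20-15:05 (invert busy blocks within the working day).
Carol free: 08:00-16:00, 17:30-17:35.
Uma free: 08:00-09:55, 10:55-11:50, 12:20-14:25.
Dana ∩ Carol: 08:15-11:45, 12:20-15:05.
Dana ∩ Carol ∩ Uma: 08:15-09:55, 10:55-11:45, 12:20-14:25.
The first common window of at least 90 minutes is 08:15-09:55, so the earliest start is 08:15.

08:15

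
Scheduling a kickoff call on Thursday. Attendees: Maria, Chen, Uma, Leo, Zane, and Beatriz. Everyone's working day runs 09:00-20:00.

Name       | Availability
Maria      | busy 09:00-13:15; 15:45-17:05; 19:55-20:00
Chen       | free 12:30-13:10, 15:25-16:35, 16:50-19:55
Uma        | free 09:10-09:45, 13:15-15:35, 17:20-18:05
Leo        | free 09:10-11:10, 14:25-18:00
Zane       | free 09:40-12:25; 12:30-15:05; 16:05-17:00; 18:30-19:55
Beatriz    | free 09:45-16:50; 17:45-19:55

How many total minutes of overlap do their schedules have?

Maria free: 13:15-15:45, 17:05-19:55 (invert busy blocks within the working day).
Chen free: 12:30-13:10, 15:25-16:35, 16:50-19:55.
Uma free: 09:10-09:45, 13:15-15:35, 17:20-18:05.
Leo free: 09:10-11:10, 14:25-18:00.
Zane free: 09:40-12:25, 12:30-15:05, 16:05-17:00, 18:30-19:55.
Beatriz free: 09:45-16:50, 17:45-19:55.
Maria ∩ Chen: 15:25-15:45, 17:05-19:55.
Maria ∩ Chen ∩ Uma: 15:25-15:35, 17:20-18:05.
Maria ∩ Chen ∩ Uma ∩ Leo: 15:25-15:35, 17:20-18:00.
Maria ∩ Chen ∩ Uma ∩ Leo ∩ Zane: ∅.
Maria ∩ Chen ∩ Uma ∩ Leo ∩ Zane ∩ Beatriz: ∅.
There is no time when everyone is free.
There is no common window, so the total is 0 minutes.

0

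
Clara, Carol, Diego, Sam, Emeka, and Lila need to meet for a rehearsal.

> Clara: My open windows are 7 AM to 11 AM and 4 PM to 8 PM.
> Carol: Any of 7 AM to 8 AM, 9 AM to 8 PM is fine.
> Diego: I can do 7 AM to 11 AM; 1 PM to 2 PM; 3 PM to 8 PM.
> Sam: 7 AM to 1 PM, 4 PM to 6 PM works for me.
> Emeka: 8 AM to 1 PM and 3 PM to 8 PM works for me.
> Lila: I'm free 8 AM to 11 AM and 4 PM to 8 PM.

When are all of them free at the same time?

09:00-11:00, 16:00-18:00

Clara ∩ Carol: 07:00-08:00, 09:00-11:00, 16:00-20:00.
Clara ∩ Carol ∩ Diego: 07:00-08:00, 09:00-11:00, 16:00-20:00.
Clara ∩ Carol ∩ Diego ∩ Sam: 07:00-08:00, 09:00-11:00, 16:00-18:00.
Clara ∩ Carol ∩ Diego ∩ Sam ∩ Emeka: 09:00-11:00, 16:00-18:00.
Clara ∩ Carol ∩ Diego ∩ Sam ∩ Emeka ∩ Lila: 09:00-11:00, 16:00-18:00.
Those are the intersection windows.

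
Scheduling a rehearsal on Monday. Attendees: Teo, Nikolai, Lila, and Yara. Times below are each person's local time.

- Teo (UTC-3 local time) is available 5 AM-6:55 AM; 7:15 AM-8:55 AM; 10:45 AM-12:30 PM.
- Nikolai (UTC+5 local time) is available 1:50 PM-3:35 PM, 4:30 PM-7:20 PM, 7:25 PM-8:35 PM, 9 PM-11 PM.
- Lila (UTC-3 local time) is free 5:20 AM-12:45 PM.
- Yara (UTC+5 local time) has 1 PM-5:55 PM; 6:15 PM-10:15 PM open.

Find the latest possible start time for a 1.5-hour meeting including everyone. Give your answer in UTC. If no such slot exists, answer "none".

Teo in UTC: 08:00-09:55, 10:15-11:55, 13:45-15:30 (add 3h to convert from UTC-3).
Nikolai in UTC: 08:50-10:35, 11:30-14:20, 14:25-15:35, 16:00-18:00 (subtract 5h to convert from UTC+5).
Lila in UTC: 08:20-15:45 (add 3h to convert from UTC-3).
Yara in UTC: 08:00-12:55, 13:15-17:15 (subtract 5h to convert from UTC+5).
Teo ∩ Nikolai: 08:50-09:55, 10:15-10:35, 11:30-11:55, 13:45-14:20, 14:25-15:30.
Teo ∩ Nikolai ∩ Lila: 08:50-09:55, 10:15-10:35, 11:30-11:55, 13:45-14:20, 14:25-15:30.
Teo ∩ Nikolai ∩ Lila ∩ Yara: 08:50-09:55, 10:15-10:35, 11:30-11:55, 13:45-14:20, 14:25-15:30.
Those are the intersection windows.
No common window is at least 90 minutes long.

none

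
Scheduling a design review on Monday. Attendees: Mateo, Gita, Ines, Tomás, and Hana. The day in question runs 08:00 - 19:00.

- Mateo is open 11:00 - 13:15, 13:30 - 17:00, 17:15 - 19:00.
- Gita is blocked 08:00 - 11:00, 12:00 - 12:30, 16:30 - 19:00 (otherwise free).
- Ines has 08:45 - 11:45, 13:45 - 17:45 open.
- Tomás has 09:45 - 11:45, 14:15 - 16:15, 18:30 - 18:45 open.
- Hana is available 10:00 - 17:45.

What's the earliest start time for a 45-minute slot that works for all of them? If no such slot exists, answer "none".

Mateo free: 11:00-13:15, 13:30-17:00, 17:15-19:00.
Gita free: 11:00-12:00, 12:30-16:30 (invert busy blocks within the working day).
Ines free: 08:45-11:45, 13:45-17:45.
Tomás free: 09:45-11:45, 14:15-16:15, 18:30-18:45.
Hana free: 10:00-17:45.
Mateo ∩ Gita: 11:00-12:00, 12:30-13:15, 13:30-16:30.
Mateo ∩ Gita ∩ Ines: 11:00-11:45, 13:45-16:30.
Mateo ∩ Gita ∩ Ines ∩ Tomás: 11:00-11:45, 14:15-16:15.
Mateo ∩ Gita ∩ Ines ∩ Tomás ∩ Hana: 11:00-11:45, 14:15-16:15.
Those are the intersection windows.
The first common window of at least 45 minutes is 11:00-11:45, so the earliest start is 11:00.

11:00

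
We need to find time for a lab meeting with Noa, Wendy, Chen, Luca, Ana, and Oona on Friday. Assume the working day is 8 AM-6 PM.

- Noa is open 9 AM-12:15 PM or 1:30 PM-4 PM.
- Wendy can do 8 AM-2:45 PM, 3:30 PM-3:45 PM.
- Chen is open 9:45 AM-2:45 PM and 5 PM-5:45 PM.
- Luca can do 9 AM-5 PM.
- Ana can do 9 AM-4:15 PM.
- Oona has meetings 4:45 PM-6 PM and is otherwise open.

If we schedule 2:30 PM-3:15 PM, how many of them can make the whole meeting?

4

Noa free: 09:00-12:15, 13:30-16:00.
Wendy free: 08:00-14:45, 15:30-15:45.
Chen free: 09:45-14:45, 17:00-17:45.
Luca free: 09:00-17:00.
Ana free: 09:00-16:15.
Oona free: 08:00-16:45 (invert busy blocks within the working day).
Noa, Luca, Ana, and Oona can make the full 14:30-15:15 slot — that's 4.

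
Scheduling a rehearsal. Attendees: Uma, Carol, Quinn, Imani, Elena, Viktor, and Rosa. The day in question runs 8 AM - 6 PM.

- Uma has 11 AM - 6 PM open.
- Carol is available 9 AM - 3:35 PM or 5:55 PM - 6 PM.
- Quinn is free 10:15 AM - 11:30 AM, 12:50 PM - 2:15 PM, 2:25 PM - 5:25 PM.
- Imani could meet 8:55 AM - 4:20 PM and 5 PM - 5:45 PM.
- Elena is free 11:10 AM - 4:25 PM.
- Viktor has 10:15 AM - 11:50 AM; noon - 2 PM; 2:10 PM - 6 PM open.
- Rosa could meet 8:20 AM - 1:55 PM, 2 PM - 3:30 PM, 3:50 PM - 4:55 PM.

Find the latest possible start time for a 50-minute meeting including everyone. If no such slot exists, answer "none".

14:40

Uma ∩ Carol: 11:00-15:35, 17:55-18:00.
Uma ∩ Carol ∩ Quinn: 11:00-11:30, 12:50-14:15, 14:25-15:35.
Uma ∩ Carol ∩ Quinn ∩ Imani: 11:00-11:30, 12:50-14:15, 14:25-15:35.
Uma ∩ Carol ∩ Quinn ∩ Imani ∩ Elena: 11:10-11:30, 12:50-14:15, 14:25-15:35.
Uma ∩ Carol ∩ Quinn ∩ Imani ∩ Elena ∩ Viktor: 11:10-11:30, 12:50-14:00, 14:10-14:15, 14:25-15:35.
Uma ∩ Carol ∩ Quinn ∩ Imani ∩ Elena ∩ Viktor ∩ Rosa: 11:10-11:30, 12:50-13:55, 14:10-14:15, 14:25-15:30.
The last common window of at least 50 minutes is 14:25-15:30; a 50-minute meeting can start as late as 14:40 and still end by 15:30.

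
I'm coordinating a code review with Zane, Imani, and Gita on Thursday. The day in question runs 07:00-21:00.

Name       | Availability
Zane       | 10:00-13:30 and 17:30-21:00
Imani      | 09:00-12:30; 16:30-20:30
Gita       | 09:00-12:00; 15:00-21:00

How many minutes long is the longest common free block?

180

Zane ∩ Imani: 10:00-12:30, 17:30-20:30.
Zane ∩ Imani ∩ Gita: 10:00-12:00, 17:30-20:30.
Those are the intersection windows.
The longest is 17:30-20:30 at 180 minutes.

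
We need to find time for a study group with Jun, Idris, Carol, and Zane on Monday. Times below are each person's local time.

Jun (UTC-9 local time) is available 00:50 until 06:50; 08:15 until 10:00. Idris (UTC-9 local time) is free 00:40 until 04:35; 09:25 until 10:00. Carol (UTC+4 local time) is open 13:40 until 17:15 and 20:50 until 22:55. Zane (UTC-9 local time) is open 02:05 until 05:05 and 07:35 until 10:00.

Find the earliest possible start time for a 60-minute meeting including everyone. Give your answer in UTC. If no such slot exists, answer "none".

11:05

Jun in UTC: 09:50-15:50, 17:15-19:00 (add 9h to convert from UTC-9).
Idris in UTC: 09:40-13:35, 18:25-19:00 (add 9h to convert from UTC-9).
Carol in UTC: 09:40-13:15, 16:50-18:55 (subtract 4h to convert from UTC+4).
Zane in UTC: 11:05-14:05, 16:35-19:00 (add 9h to convert from UTC-9).
Jun ∩ Idris: 09:50-13:35, 18:25-19:00.
Jun ∩ Idris ∩ Carol: 09:50-13:15, 18:25-18:55.
Jun ∩ Idris ∩ Carol ∩ Zane: 11:05-13:15, 18:25-18:55.
Those are the intersection windows.
The first common window of at least 60 minutes is 11:05-13:15, so the earliest start is 11:05.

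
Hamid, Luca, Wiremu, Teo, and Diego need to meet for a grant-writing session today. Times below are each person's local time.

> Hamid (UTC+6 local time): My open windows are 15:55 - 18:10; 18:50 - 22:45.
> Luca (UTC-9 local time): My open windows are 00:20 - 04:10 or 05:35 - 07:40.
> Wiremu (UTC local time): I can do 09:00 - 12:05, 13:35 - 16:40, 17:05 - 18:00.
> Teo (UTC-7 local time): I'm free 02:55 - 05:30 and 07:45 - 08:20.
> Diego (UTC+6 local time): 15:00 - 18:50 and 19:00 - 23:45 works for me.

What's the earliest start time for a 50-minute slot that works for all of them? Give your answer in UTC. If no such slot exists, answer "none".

09:55

Hamid in UTC: 09:55-12:10, 12:50-16:45 (subtract 6h to convert from UTC+6).
Luca in UTC: 09:20-13:10, 14:35-16:40 (add 9h to convert from UTC-9).
Wiremu in UTC: 09:00-12:05, 13:35-16:40, 17:05-18:00.
Teo in UTC: 09:55-12:30, 14:45-15:20 (add 7h to convert from UTC-7).
Diego in UTC: 09:00-12:50, 13:00-17:45 (subtract 6h to convert from UTC+6).
Hamid ∩ Luca: 09:55-12:10, 12:50-13:10, 14:35-16:40.
Hamid ∩ Luca ∩ Wiremu: 09:55-12:05, 14:35-16:40.
Hamid ∩ Luca ∩ Wiremu ∩ Teo: 09:55-12:05, 14:45-15:20.
Hamid ∩ Luca ∩ Wiremu ∩ Teo ∩ Diego: 09:55-12:05, 14:45-15:20.
Those are the intersection windows.
The first common window of at least 50 minutes is 09:55-12:05, so the earliest start is 09:55.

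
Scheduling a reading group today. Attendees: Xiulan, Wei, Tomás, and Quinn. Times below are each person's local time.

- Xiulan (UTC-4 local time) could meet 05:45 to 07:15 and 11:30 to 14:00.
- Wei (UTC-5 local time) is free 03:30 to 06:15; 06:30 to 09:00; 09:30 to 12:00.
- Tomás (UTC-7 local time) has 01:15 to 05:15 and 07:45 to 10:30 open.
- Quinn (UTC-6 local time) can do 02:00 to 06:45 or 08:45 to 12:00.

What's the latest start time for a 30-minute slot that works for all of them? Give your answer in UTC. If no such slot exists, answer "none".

Xiulan in UTC: 09:45-11:15, 15:30-18:00 (add 4h to convert from UTC-4).
Wei in UTC: 08:30-11:15, 11:30-14:00, 14:30-17:00 (add 5h to convert from UTC-5).
Tomás in UTC: 08:15-12:15, 14:45-17:30 (add 7h to convert from UTC-7).
Quinn in UTC: 08:00-12:45, 14:45-18:00 (add 6h to convert from UTC-6).
Xiulan ∩ Wei: 09:45-11:15, 15:30-17:00.
Xiulan ∩ Wei ∩ Tomás: 09:45-11:15, 15:30-17:00.
Xiulan ∩ Wei ∩ Tomás ∩ Quinn: 09:45-11:15, 15:30-17:00.
The last common window of at least 30 minutes is 15:30-17:00; a 30-minute meeting can start as late as 16:30 and still end by 17:00.

16:30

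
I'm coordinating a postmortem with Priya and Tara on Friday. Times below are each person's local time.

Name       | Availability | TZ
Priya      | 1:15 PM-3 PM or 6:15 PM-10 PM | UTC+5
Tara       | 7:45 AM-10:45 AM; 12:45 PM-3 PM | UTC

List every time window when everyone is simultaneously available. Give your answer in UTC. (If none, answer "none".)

08:15-10:00, 13:15-15:00

Priya in UTC: 08:15-10:00, 13:15-17:00 (subtract 5h to convert from UTC+5).
Tara in UTC: 07:45-10:45, 12:45-15:00.
Priya ∩ Tara: 08:15-10:00, 13:15-15:00.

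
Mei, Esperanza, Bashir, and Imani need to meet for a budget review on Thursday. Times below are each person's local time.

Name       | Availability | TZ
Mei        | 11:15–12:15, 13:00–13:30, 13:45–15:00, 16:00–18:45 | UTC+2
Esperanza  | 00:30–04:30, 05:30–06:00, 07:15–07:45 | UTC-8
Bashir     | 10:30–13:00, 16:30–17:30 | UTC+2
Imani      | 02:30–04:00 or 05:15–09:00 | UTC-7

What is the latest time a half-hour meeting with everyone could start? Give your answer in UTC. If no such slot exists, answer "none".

Mei in UTC: 09:15-10:15, 11:00-11:30, 11:45-13:00, 14:00-16:45 (subtract 2h to convert from UTC+2).
Esperanza in UTC: 08:30-12:30, 13:30-14:00, 15:15-15:45 (add 8h to convert from UTC-8).
Bashir in UTC: 08:30-11:00, 14:30-15:30 (subtract 2h to convert from UTC+2).
Imani in UTC: 09:30-11:00, 12:15-16:00 (add 7h to convert from UTC-7).
Mei ∩ Esperanza: 09:15-10:15, 11:00-11:30, 11:45-12:30, 15:15-15:45.
Mei ∩ Esperanza ∩ Bashir: 09:15-10:15, 15:15-15:30.
Mei ∩ Esperanza ∩ Bashir ∩ Imani: 09:30-10:15, 15:15-15:30.
The last common window of at least 30 minutes is 09:30-10:15; a 30-minute meeting can start as late as 09:45 and still end by 10:15.

09:45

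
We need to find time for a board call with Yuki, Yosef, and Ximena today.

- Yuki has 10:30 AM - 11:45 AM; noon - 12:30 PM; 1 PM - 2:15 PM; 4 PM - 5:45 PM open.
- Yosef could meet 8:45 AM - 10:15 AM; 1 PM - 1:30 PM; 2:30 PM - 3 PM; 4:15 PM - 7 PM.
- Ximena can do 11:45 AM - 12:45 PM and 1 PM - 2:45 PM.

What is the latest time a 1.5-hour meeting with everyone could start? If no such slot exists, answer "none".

none

Yuki ∩ Yosef: 13:00-13:30, 16:15-17:45.
Yuki ∩ Yosef ∩ Ximena: 13:00-13:30.
No common window is at least 90 minutes long.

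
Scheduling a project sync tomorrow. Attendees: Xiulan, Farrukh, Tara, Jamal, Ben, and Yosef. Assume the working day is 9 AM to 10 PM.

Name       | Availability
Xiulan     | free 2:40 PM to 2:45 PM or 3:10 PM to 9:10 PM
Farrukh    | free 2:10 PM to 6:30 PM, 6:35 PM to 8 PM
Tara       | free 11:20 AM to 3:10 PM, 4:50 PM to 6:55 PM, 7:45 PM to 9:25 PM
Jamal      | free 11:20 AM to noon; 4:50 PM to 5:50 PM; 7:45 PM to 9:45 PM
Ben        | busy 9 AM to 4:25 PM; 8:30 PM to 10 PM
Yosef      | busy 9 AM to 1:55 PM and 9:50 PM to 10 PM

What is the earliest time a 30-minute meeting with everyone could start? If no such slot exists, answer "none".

16:50

Xiulan free: 14:40-14:45, 15:10-21:10.
Farrukh free: 14:10-18:30, 18:35-20:00.
Tara free: 11:20-15:10, 16:50-18:55, 19:45-21:25.
Jamal free: 11:20-12:00, 16:50-17:50, 19:45-21:45.
Ben free: 16:25-20:30 (invert busy blocks within the working day).
Yosef free: 13:55-21:50 (invert busy blocks within the working day).
Xiulan ∩ Farrukh: 14:40-14:45, 15:10-18:30, 18:35-20:00.
Xiulan ∩ Farrukh ∩ Tara: 14:40-14:45, 16:50-18:30, 18:35-18:55, 19:45-20:00.
Xiulan ∩ Farrukh ∩ Tara ∩ Jamal: 16:50-17:50, 19:45-20:00.
Xiulan ∩ Farrukh ∩ Tara ∩ Jamal ∩ Ben: 16:50-17:50, 19:45-20:00.
Xiulan ∩ Farrukh ∩ Tara ∩ Jamal ∩ Ben ∩ Yosef: 16:50-17:50, 19:45-20:00.
The first common window of at least 30 minutes is 16:50-17:50, so the earliest start is 16:50.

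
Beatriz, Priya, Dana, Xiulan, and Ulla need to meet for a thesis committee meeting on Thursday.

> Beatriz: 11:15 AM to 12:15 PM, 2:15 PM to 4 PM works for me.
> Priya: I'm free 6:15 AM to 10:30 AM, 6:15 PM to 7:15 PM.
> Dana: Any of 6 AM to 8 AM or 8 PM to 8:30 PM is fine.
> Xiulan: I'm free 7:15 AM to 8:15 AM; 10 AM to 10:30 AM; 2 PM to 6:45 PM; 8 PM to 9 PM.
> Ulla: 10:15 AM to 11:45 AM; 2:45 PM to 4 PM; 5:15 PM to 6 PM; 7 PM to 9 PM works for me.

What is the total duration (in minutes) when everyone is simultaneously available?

Beatriz ∩ Priya: ∅.
Beatriz ∩ Priya ∩ Dana: ∅.
Beatriz ∩ Priya ∩ Dana ∩ Xiulan: ∅.
Beatriz ∩ Priya ∩ Dana ∩ Xiulan ∩ Ulla: ∅.
There is no time when everyone is free.
There is no common window, so the total is 0 minutes.

0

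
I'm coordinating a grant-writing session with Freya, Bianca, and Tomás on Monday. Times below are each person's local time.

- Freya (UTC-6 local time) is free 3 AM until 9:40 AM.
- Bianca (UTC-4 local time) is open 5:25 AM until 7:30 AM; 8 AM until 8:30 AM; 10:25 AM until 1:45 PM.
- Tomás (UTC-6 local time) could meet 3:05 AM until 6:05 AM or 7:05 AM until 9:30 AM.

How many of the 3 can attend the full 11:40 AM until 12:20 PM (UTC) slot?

1

Freya in UTC: 09:00-15:40 (add 6h to convert from UTC-6).
Bianca in UTC: 09:25-11:30, 12:00-12:30, 14:25-17:45 (add 4h to convert from UTC-4).
Tomás in UTC: 09:05-12:05, 13:05-15:30 (add 6h to convert from UTC-6).
Freya can make the full 11:40-12:20 slot — that's 1.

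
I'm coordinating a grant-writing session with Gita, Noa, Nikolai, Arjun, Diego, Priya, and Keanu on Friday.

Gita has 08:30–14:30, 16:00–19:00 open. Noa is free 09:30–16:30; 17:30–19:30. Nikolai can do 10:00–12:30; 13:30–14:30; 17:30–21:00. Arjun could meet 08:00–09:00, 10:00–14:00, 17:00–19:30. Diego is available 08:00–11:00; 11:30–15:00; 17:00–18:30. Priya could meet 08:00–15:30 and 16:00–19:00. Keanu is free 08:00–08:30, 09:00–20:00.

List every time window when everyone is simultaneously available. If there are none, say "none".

Gita ∩ Noa: 09:30-14:30, 16:00-16:30, 17:30-19:00.
Gita ∩ Noa ∩ Nikolai: 10:00-12:30, 13:30-14:30, 17:30-19:00.
Gita ∩ Noa ∩ Nikolai ∩ Arjun: 10:00-12:30, 13:30-14:00, 17:30-19:00.
Gita ∩ Noa ∩ Nikolai ∩ Arjun ∩ Diego: 10:00-11:00, 11:30-12:30, 13:30-14:00, 17:30-18:30.
Gita ∩ Noa ∩ Nikolai ∩ Arjun ∩ Diego ∩ Priya: 10:00-11:00, 11:30-12:30, 13:30-14:00, 17:30-18:30.
Gita ∩ Noa ∩ Nikolai ∩ Arjun ∩ Diego ∩ Priya ∩ Keanu: 10:00-11:00, 11:30-12:30, 13:30-14:00, 17:30-18:30.
Those are the intersection windows.

10:00-11:00, 11:30-12:30, 13:30-14:00, 17:30-18:30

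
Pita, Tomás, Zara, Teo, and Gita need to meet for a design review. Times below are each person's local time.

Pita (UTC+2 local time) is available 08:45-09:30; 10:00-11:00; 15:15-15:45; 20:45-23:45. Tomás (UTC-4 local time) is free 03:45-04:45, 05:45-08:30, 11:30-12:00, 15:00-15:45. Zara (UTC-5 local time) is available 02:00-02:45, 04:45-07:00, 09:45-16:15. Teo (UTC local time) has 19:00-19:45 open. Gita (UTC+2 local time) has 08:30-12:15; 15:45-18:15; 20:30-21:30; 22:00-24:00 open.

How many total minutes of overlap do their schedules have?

Pita in UTC: 06:45-07:30, 08:00-09:00, 13:15-13:45, 18:45-21:45 (subtract 2h to convert from UTC+2).
Tomás in UTC: 07:45-08:45, 09:45-12:30, 15:30-16:00, 19:00-19:45 (add 4h to convert from UTC-4).
Zara in UTC: 07:00-07:45, 09:45-12:00, 14:45-21:15 (add 5h to convert from UTC-5).
Teo in UTC: 19:00-19:45.
Gita in UTC: 06:30-10:15, 13:45-16:15, 18:30-19:30, 20:00-22:00 (subtract 2h to convert from UTC+2).
Pita ∩ Tomás: 08:00-08:45, 19:00-19:45.
Pita ∩ Tomás ∩ Zara: 19:00-19:45.
Pita ∩ Tomás ∩ Zara ∩ Teo: 19:00-19:45.
Pita ∩ Tomás ∩ Zara ∩ Teo ∩ Gita: 19:00-19:30.
Those are the intersection windows.
That's a single block of 30 minutes.

30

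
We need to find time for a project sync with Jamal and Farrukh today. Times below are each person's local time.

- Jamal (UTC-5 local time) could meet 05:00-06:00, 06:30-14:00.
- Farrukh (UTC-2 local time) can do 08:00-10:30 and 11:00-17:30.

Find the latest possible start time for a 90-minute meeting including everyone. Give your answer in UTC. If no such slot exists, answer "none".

Jamal in UTC: 10:00-11:00, 11:30-19:00 (add 5h to convert from UTC-5).
Farrukh in UTC: 10:00-12:30, 13:00-19:30 (add 2h to convert from UTC-2).
Jamal ∩ Farrukh: 10:00-11:00, 11:30-12:30, 13:00-19:00.
The last common window of at least 90 minutes is 13:00-19:00; a 90-minute meeting can start as late as 17:30 and still end by 19:00.

17:30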